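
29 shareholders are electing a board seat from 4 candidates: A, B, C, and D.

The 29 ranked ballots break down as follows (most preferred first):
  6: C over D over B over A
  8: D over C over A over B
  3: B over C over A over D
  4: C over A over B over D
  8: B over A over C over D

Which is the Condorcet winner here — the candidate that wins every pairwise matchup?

C

C vs A: 21–8
C vs B: 18–11
C vs D: 21–8
C beats every other candidate.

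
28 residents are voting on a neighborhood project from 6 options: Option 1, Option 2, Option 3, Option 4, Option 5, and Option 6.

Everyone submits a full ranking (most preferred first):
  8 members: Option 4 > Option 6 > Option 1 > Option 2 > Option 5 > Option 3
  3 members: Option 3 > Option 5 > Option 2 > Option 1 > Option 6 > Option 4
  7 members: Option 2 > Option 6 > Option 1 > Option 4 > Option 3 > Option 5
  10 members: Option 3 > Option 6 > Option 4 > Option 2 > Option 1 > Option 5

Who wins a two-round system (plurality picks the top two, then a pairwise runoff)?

Round 1 first-place votes: Option 1 0, Option 2 7, Option 3 13, Option 4 8, Option 5 0, Option 6 0. Option 3 and Option 4 advance.
Runoff: Option 3 is ranked above Option 4 on 13 ballots, Option 4 above Option 3 on 15.

Option 4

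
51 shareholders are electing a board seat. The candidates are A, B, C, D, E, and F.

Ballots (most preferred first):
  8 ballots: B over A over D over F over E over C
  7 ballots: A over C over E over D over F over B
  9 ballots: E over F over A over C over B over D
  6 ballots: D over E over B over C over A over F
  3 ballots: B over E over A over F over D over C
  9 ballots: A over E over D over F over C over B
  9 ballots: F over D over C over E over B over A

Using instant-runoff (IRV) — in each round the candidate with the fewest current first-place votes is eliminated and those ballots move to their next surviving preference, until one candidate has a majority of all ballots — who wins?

Round 1: A 16, B 11, C 0, D 6, E 9, F 9. C eliminated.
Round 2: A 16, B 11, D 6, E 9, F 9. D eliminated.
Round 3: A 16, B 11, E 15, F 9. F eliminated.
Round 4: A 16, B 11, E 24. B eliminated.
Round 5: A 24, E 27. E has a majority (≥26).

E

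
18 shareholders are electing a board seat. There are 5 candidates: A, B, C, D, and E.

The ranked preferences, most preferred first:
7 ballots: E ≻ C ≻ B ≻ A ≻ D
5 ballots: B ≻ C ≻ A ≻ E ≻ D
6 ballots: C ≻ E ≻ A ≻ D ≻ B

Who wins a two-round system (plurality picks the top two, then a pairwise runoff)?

C

Round 1 first-place votes: A 0, B 5, C 6, D 0, E 7. E and C advance.
Runoff: E is ranked above C on 7 ballots, C above E on 11.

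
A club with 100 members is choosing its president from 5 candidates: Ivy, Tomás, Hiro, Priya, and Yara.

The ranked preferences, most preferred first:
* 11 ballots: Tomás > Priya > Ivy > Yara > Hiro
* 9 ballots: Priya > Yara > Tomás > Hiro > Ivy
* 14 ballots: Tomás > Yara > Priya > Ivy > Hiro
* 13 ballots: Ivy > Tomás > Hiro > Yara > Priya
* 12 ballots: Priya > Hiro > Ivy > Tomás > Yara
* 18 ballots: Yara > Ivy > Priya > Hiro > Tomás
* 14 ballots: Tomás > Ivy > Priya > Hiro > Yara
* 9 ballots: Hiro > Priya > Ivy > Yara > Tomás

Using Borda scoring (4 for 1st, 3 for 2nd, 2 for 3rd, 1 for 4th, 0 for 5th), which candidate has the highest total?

Ivy: 11×2 + 9×0 + 14×1 + 13×4 + 12×2 + 18×3 + 14×3 + 9×2 = 226
Tomás: 11×4 + 9×2 + 14×4 + 13×3 + 12×1 + 18×0 + 14×4 + 9×0 = 225
Hiro: 11×0 + 9×1 + 14×0 + 13×2 + 12×3 + 18×1 + 14×1 + 9×4 = 139
Priya: 11×3 + 9×4 + 14×2 + 13×0 + 12×4 + 18×2 + 14×2 + 9×3 = 236
Yara: 11×1 + 9×3 + 14×3 + 13×1 + 12×0 + 18×4 + 14×0 + 9×1 = 174

Priya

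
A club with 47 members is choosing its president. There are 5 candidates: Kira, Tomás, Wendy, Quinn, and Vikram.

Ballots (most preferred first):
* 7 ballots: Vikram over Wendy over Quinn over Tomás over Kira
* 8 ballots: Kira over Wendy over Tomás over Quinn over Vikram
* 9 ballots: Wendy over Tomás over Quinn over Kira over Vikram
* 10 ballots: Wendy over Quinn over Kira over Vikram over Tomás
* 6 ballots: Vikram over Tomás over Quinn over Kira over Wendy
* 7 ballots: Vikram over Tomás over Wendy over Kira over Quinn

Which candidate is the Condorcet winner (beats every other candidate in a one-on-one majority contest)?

Wendy vs Kira: 33–14
Wendy vs Tomás: 34–13
Wendy vs Quinn: 41–6
Wendy vs Vikram: 27–20
Wendy beats every other candidate.

Wendy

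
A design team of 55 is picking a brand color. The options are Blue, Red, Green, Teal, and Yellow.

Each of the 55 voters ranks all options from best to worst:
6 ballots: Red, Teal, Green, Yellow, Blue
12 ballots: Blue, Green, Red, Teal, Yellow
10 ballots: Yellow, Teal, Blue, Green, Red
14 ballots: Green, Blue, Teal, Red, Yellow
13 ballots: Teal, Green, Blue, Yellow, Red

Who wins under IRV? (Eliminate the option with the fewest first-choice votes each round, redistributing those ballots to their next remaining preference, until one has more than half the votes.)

Teal

Round 1: Blue 12, Red 6, Green 14, Teal 13, Yellow 10. Red eliminated.
Round 2: Blue 12, Green 14, Teal 19, Yellow 10. Yellow eliminated.
Round 3: Blue 12, Green 14, Teal 29. Teal has a majority (≥28).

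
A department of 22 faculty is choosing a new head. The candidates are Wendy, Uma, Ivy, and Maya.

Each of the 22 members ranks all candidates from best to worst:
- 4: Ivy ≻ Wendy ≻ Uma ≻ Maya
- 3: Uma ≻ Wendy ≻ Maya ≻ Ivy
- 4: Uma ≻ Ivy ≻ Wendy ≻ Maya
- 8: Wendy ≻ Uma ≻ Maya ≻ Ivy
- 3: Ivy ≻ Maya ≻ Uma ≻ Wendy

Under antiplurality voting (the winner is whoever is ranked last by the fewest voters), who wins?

Last-place votes: Wendy 3, Uma 0, Ivy 11, Maya 8.

Uma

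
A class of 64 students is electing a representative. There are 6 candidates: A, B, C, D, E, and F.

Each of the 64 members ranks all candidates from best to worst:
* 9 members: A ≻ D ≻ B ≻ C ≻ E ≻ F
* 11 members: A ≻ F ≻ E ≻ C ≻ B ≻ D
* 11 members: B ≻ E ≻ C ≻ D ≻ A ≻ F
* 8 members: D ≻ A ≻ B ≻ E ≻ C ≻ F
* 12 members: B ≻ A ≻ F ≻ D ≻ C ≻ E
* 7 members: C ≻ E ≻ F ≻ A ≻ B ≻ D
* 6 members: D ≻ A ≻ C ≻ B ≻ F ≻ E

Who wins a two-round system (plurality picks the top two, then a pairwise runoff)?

A

Round 1 first-place votes: A 20, B 23, C 7, D 14, E 0, F 0. B and A advance.
Runoff: B is ranked above A on 23 ballots, A above B on 41.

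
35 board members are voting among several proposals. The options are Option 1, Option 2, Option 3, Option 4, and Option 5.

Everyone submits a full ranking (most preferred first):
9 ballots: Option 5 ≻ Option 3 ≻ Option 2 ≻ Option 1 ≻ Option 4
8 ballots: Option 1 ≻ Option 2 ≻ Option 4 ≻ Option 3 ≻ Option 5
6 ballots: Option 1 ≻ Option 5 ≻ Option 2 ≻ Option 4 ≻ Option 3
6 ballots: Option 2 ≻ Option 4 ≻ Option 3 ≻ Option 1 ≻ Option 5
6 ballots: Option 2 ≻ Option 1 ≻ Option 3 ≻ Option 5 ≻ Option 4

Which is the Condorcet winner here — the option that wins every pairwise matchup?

Option 2 vs Option 1: 21–14
Option 2 vs Option 3: 26–9
Option 2 vs Option 4: 35–0
Option 2 vs Option 5: 20–15
Option 2 beats every other option.

Option 2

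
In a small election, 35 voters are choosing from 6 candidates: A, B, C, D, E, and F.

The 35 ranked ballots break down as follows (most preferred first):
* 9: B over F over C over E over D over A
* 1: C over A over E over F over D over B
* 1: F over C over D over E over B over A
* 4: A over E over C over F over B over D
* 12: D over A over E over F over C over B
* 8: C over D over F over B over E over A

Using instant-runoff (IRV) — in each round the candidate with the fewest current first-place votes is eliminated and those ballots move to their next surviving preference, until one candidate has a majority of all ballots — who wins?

C

Round 1: A 4, B 9, C 9, D 12, E 0, F 1. E eliminated.
Round 2: A 4, B 9, C 9, D 12, F 1. F eliminated.
Round 3: A 4, B 9, C 10, D 12. A eliminated.
Round 4: B 9, C 14, D 12. B eliminated.
Round 5: C 23, D 12. C has a majority (≥18).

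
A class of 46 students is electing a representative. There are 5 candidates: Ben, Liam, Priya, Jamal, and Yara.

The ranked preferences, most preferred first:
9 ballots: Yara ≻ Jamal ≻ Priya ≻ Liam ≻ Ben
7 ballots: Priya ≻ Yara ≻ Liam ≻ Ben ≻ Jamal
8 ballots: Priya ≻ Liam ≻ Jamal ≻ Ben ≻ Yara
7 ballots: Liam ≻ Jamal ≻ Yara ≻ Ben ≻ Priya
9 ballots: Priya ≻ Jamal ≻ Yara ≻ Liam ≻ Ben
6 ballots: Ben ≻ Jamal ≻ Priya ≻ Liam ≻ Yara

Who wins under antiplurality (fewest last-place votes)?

Last-place votes: Ben 18, Liam 0, Priya 7, Jamal 7, Yara 14.

Liam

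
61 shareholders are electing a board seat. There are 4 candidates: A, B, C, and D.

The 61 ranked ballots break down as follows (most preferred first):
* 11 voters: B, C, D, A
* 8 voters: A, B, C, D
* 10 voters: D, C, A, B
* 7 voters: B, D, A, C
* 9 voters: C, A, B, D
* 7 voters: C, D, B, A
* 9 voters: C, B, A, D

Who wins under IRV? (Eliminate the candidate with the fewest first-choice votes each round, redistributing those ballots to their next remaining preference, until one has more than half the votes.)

Round 1: A 8, B 18, C 25, D 10. A eliminated.
Round 2: B 26, C 25, D 10. D eliminated.
Round 3: B 26, C 35. C has a majority (≥31).

C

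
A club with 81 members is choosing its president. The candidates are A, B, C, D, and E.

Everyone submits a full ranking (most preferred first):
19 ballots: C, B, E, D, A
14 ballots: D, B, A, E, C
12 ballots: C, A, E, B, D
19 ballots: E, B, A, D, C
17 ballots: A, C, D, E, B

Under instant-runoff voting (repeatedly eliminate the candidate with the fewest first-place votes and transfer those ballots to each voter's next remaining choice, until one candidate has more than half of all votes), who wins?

Round 1: A 17, B 0, C 31, D 14, E 19. B eliminated.
Round 2: A 17, C 31, D 14, E 19. D eliminated.
Round 3: A 31, C 31, E 19. E eliminated.
Round 4: A 50, C 31. A has a majority (≥41).

A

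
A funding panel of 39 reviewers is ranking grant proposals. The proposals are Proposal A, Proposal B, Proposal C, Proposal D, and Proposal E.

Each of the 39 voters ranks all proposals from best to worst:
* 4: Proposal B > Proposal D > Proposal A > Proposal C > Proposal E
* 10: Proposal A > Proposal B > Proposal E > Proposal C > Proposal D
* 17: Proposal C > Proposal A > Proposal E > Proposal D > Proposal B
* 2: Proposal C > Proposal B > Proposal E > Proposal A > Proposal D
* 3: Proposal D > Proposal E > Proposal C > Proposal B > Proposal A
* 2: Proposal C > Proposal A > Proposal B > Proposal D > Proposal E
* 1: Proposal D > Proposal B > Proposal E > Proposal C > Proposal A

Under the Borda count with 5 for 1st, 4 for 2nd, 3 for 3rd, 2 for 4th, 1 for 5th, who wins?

Proposal A: 4×3 + 10×5 + 17×4 + 2×2 + 3×1 + 2×4 + 1×1 = 146
Proposal B: 4×5 + 10×4 + 17×1 + 2×4 + 3×2 + 2×3 + 1×4 = 101
Proposal C: 4×2 + 10×2 + 17×5 + 2×5 + 3×3 + 2×5 + 1×2 = 144
Proposal D: 4×4 + 10×1 + 17×2 + 2×1 + 3×5 + 2×2 + 1×5 = 86
Proposal E: 4×1 + 10×3 + 17×3 + 2×3 + 3×4 + 2×1 + 1×3 = 108

Proposal A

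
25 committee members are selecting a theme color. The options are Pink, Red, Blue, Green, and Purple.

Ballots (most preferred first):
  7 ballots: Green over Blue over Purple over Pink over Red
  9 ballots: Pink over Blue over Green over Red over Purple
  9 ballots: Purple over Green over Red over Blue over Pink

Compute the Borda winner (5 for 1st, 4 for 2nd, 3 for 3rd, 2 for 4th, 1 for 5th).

Pink: 7×2 + 9×5 + 9×1 = 68
Red: 7×1 + 9×2 + 9×3 = 52
Blue: 7×4 + 9×4 + 9×2 = 82
Green: 7×5 + 9×3 + 9×4 = 98
Purple: 7×3 + 9×1 + 9×5 = 75

Green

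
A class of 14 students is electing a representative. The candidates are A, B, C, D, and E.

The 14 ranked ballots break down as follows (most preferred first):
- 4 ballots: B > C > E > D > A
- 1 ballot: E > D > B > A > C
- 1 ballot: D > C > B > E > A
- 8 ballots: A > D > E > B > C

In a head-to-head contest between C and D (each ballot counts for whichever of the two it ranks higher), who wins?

C is ranked above D on 4 ballots; D above C on 10.

D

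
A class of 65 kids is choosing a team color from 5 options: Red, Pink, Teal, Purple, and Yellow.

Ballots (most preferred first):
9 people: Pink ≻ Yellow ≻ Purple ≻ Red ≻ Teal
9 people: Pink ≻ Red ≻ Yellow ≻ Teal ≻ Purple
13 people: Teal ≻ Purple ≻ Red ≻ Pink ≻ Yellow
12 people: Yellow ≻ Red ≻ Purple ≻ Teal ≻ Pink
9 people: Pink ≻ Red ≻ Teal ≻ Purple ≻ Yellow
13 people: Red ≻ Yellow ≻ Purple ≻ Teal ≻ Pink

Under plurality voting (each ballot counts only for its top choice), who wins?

First-place votes: Red 13, Pink 27, Teal 13, Purple 0, Yellow 12.

Pink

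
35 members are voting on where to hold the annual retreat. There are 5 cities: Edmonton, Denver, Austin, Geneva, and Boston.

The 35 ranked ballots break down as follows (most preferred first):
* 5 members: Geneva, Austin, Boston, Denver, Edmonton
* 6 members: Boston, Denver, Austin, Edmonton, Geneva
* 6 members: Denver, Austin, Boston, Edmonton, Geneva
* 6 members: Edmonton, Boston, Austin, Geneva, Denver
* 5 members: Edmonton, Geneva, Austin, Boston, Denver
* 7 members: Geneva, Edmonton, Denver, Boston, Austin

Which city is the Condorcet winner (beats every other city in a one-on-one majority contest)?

Edmonton vs Denver: 18–17
Edmonton vs Austin: 18–17
Edmonton vs Geneva: 23–12
Edmonton vs Boston: 18–17
Edmonton beats every other city.

Edmonton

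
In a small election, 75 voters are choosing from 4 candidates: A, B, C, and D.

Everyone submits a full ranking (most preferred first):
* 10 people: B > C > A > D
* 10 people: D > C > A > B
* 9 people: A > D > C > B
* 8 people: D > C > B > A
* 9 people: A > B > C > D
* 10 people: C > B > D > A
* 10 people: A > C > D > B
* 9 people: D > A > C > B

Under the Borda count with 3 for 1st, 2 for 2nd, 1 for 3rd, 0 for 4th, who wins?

A: 10×1 + 10×1 + 9×3 + 8×0 + 9×3 + 10×0 + 10×3 + 9×2 = 122
B: 10×3 + 10×0 + 9×0 + 8×1 + 9×2 + 10×2 + 10×0 + 9×0 = 76
C: 10×2 + 10×2 + 9×1 + 8×2 + 9×1 + 10×3 + 10×2 + 9×1 = 133
D: 10×0 + 10×3 + 9×2 + 8×3 + 9×0 + 10×1 + 10×1 + 9×3 = 119

C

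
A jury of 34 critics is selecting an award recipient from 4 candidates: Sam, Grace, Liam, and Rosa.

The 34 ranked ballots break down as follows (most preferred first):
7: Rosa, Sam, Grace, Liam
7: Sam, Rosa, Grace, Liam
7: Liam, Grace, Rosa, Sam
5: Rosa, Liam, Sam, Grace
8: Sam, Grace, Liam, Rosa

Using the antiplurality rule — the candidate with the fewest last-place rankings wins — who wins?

Last-place votes: Sam 7, Grace 5, Liam 14, Rosa 8.

Grace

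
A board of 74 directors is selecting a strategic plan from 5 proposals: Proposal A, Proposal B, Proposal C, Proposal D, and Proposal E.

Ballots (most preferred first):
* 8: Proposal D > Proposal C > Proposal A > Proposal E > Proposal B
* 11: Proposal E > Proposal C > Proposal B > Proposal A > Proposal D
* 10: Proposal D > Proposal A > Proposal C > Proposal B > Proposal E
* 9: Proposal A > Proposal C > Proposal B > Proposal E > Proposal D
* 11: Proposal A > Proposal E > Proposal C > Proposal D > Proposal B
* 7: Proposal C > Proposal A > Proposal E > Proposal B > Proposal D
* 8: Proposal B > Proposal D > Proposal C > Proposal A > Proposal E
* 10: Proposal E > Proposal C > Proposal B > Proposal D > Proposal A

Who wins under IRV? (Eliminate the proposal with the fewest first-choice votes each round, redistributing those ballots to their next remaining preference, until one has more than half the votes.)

Proposal A

Round 1: Proposal A 20, Proposal B 8, Proposal C 7, Proposal D 18, Proposal E 21. Proposal C eliminated.
Round 2: Proposal A 27, Proposal B 8, Proposal D 18, Proposal E 21. Proposal B eliminated.
Round 3: Proposal A 27, Proposal D 26, Proposal E 21. Proposal E eliminated.
Round 4: Proposal A 38, Proposal D 36. Proposal A has a majority (≥38).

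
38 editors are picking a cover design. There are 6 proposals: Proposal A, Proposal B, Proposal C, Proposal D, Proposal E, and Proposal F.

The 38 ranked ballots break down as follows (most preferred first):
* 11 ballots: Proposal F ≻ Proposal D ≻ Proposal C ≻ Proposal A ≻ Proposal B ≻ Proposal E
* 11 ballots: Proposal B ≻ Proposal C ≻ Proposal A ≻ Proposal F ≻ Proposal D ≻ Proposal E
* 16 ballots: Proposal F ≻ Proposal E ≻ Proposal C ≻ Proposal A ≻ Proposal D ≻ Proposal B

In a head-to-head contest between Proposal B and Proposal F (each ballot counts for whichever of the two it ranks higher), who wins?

Proposal F

Proposal B is ranked above Proposal F on 11 ballots; Proposal F above Proposal B on 27.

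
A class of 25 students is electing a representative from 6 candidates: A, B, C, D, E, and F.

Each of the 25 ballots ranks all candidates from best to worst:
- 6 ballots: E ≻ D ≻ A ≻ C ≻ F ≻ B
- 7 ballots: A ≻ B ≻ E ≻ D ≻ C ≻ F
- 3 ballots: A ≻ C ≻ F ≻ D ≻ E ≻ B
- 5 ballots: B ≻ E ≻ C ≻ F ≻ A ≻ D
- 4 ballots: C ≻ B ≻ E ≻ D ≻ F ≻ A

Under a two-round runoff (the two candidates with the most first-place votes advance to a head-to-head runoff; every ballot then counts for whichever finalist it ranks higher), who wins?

Round 1 first-place votes: A 10, B 5, C 4, D 0, E 6, F 0. A and E advance.
Runoff: A is ranked above E on 10 ballots, E above A on 15.

E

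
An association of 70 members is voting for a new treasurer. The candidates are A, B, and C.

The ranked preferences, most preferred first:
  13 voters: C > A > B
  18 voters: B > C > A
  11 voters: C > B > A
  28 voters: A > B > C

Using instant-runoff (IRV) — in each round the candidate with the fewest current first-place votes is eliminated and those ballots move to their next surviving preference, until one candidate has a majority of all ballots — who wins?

Round 1: A 28, B 18, C 24. B eliminated.
Round 2: A 28, C 42. C has a majority (≥36).

C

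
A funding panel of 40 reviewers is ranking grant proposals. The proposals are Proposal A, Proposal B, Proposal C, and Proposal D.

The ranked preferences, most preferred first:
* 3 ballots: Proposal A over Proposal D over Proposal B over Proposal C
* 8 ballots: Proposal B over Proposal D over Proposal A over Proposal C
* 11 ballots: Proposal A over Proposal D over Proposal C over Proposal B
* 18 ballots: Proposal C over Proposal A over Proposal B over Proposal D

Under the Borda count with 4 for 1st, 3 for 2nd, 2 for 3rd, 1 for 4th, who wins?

Proposal A

Proposal A: 3×4 + 8×2 + 11×4 + 18×3 = 126
Proposal B: 3×2 + 8×4 + 11×1 + 18×2 = 85
Proposal C: 3×1 + 8×1 + 11×2 + 18×4 = 105
Proposal D: 3×3 + 8×3 + 11×3 + 18×1 = 84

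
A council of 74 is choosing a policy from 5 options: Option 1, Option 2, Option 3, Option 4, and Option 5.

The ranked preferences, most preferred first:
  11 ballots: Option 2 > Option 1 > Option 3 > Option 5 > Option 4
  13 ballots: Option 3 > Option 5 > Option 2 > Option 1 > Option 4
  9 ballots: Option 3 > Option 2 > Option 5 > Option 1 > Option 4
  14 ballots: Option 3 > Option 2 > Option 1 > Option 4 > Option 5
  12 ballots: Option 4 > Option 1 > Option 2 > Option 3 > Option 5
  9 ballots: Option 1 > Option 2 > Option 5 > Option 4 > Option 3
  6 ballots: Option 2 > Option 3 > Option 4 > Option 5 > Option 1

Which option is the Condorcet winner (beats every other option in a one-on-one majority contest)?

Option 2

Option 2 vs Option 1: 53–21
Option 2 vs Option 3: 38–36
Option 2 vs Option 4: 62–12
Option 2 vs Option 5: 61–13
Option 2 beats every other option.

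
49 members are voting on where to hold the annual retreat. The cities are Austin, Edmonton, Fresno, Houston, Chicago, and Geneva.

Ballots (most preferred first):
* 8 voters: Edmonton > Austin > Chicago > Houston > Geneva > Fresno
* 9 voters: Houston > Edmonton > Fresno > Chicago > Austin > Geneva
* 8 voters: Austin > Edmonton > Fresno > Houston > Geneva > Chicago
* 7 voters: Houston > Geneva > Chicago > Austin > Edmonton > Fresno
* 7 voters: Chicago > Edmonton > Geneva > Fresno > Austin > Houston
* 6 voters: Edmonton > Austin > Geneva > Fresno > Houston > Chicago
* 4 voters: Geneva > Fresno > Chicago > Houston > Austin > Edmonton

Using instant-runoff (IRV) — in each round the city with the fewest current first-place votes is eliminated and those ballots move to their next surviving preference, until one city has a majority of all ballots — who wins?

Round 1: Austin 8, Edmonton 14, Fresno 0, Houston 16, Chicago 7, Geneva 4. Fresno eliminated.
Round 2: Austin 8, Edmonton 14, Houston 16, Chicago 7, Geneva 4. Geneva eliminated.
Round 3: Austin 8, Edmonton 14, Houston 16, Chicago 11. Austin eliminated.
Round 4: Edmonton 22, Houston 16, Chicago 11. Chicago eliminated.
Round 5: Edmonton 29, Houston 20. Edmonton has a majority (≥25).

Edmonton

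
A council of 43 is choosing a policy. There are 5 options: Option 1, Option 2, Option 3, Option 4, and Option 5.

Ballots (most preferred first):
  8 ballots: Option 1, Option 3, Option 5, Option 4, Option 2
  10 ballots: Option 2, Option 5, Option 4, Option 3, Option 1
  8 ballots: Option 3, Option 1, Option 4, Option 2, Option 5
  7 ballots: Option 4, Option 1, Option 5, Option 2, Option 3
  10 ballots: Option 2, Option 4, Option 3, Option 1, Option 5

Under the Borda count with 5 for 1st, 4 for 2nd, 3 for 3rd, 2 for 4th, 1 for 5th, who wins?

Option 1: 8×5 + 10×1 + 8×4 + 7×4 + 10×2 = 130
Option 2: 8×1 + 10×5 + 8×2 + 7×2 + 10×5 = 138
Option 3: 8×4 + 10×2 + 8×5 + 7×1 + 10×3 = 129
Option 4: 8×2 + 10×3 + 8×3 + 7×5 + 10×4 = 145
Option 5: 8×3 + 10×4 + 8×1 + 7×3 + 10×1 = 103

Option 4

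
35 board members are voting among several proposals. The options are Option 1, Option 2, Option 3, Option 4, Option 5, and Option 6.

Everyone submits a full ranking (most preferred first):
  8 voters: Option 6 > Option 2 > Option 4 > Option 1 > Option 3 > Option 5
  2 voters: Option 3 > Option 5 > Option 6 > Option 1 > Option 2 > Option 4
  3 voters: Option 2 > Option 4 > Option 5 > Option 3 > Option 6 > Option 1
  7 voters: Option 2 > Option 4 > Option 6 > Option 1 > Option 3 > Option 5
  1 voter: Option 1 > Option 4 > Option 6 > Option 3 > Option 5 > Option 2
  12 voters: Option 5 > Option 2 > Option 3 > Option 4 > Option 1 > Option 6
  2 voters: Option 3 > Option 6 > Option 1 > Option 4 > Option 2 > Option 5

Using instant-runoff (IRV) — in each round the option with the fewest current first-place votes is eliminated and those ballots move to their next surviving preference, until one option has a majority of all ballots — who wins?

Option 6

Round 1: Option 1 1, Option 2 10, Option 3 4, Option 4 0, Option 5 12, Option 6 8. Option 4 eliminated.
Round 2: Option 1 1, Option 2 10, Option 3 4, Option 5 12, Option 6 8. Option 1 eliminated.
Round 3: Option 2 10, Option 3 4, Option 5 12, Option 6 9. Option 3 eliminated.
Round 4: Option 2 10, Option 5 14, Option 6 11. Option 2 eliminated.
Round 5: Option 5 17, Option 6 18. Option 6 has a majority (≥18).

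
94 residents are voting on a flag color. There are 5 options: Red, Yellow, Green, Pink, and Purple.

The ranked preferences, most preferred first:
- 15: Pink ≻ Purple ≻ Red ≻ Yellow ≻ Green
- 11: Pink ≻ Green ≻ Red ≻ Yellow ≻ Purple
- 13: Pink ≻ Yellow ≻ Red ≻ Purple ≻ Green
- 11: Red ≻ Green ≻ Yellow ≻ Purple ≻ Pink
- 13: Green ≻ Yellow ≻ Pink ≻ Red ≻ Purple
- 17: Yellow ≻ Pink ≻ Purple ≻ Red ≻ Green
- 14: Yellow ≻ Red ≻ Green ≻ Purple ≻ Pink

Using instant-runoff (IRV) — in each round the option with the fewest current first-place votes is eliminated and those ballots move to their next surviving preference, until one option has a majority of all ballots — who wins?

Yellow

Round 1: Red 11, Yellow 31, Green 13, Pink 39, Purple 0. Purple eliminated.
Round 2: Red 11, Yellow 31, Green 13, Pink 39. Red eliminated.
Round 3: Yellow 31, Green 24, Pink 39. Green eliminated.
Round 4: Yellow 55, Pink 39. Yellow has a majority (≥48).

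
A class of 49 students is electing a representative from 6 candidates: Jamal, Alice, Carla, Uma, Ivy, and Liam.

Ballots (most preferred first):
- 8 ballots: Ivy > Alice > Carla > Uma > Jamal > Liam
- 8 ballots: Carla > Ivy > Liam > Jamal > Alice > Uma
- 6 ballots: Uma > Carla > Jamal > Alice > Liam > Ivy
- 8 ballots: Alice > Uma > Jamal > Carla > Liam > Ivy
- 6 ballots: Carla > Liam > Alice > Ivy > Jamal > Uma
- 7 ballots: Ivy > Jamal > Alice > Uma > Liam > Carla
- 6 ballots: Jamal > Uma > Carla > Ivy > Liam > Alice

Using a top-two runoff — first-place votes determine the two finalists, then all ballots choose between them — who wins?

Round 1 first-place votes: Jamal 6, Alice 8, Carla 14, Uma 6, Ivy 15, Liam 0. Ivy and Carla advance.
Runoff: Ivy is ranked above Carla on 15 ballots, Carla above Ivy on 34.

Carla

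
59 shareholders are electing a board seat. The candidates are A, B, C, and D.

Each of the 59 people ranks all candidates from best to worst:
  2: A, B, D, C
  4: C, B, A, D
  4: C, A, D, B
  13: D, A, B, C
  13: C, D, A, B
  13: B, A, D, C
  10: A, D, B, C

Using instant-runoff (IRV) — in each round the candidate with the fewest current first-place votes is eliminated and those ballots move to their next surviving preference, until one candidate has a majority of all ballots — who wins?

Round 1: A 12, B 13, C 21, D 13. A eliminated.
Round 2: B 15, C 21, D 23. B eliminated.
Round 3: C 21, D 38. D has a majority (≥30).

D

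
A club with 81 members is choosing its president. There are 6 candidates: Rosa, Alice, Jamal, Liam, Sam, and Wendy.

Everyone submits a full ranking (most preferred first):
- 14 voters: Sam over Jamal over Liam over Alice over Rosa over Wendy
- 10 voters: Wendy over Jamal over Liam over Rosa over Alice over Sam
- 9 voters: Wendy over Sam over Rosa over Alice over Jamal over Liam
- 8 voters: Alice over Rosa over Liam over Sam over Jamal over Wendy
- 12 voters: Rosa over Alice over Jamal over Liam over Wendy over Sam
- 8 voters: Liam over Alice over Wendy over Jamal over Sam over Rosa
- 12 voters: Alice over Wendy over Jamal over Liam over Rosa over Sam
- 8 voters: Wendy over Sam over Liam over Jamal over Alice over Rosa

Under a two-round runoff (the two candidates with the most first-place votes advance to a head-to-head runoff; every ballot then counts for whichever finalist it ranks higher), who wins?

Alice

Round 1 first-place votes: Rosa 12, Alice 20, Jamal 0, Liam 8, Sam 14, Wendy 27. Wendy and Alice advance.
Runoff: Wendy is ranked above Alice on 27 ballots, Alice above Wendy on 54.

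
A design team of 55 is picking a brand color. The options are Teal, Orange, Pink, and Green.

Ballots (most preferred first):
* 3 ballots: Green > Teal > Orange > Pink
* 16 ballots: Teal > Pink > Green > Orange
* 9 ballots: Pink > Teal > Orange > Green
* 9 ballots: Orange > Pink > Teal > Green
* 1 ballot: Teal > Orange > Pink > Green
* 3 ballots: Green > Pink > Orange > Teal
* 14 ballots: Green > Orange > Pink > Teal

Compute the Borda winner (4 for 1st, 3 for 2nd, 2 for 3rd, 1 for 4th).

Pink

Teal: 3×3 + 16×4 + 9×3 + 9×2 + 1×4 + 3×1 + 14×1 = 139
Orange: 3×2 + 16×1 + 9×2 + 9×4 + 1×3 + 3×2 + 14×3 = 127
Pink: 3×1 + 16×3 + 9×4 + 9×3 + 1×2 + 3×3 + 14×2 = 153
Green: 3×4 + 16×2 + 9×1 + 9×1 + 1×1 + 3×4 + 14×4 = 131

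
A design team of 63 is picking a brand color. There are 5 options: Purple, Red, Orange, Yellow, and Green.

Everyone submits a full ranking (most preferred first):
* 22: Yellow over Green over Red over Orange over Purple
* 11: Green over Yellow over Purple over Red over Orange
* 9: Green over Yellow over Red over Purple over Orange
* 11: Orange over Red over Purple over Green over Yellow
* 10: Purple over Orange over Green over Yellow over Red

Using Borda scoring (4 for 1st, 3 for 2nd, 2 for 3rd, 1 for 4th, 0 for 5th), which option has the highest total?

Purple: 22×0 + 11×2 + 9×1 + 11×2 + 10×4 = 93
Red: 22×2 + 11×1 + 9×2 + 11×3 + 10×0 = 106
Orange: 22×1 + 11×0 + 9×0 + 11×4 + 10×3 = 96
Yellow: 22×4 + 11×3 + 9×3 + 11×0 + 10×1 = 158
Green: 22×3 + 11×4 + 9×4 + 11×1 + 10×2 = 177

Green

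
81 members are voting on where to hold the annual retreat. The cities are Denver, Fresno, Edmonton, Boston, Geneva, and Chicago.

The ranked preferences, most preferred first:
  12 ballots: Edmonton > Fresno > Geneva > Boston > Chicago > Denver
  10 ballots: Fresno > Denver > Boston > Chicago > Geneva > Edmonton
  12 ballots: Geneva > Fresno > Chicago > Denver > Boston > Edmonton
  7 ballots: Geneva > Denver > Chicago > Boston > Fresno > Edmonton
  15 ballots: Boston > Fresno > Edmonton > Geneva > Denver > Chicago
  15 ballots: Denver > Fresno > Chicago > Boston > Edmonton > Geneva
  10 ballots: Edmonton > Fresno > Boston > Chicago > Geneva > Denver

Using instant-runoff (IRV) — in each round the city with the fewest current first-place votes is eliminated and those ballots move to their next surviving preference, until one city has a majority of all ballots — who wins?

Denver

Round 1: Denver 15, Fresno 10, Edmonton 22, Boston 15, Geneva 19, Chicago 0. Chicago eliminated.
Round 2: Denver 15, Fresno 10, Edmonton 22, Boston 15, Geneva 19. Fresno eliminated.
Round 3: Denver 25, Edmonton 22, Boston 15, Geneva 19. Boston eliminated.
Round 4: Denver 25, Edmonton 37, Geneva 19. Geneva eliminated.
Round 5: Denver 44, Edmonton 37. Denver has a majority (≥41).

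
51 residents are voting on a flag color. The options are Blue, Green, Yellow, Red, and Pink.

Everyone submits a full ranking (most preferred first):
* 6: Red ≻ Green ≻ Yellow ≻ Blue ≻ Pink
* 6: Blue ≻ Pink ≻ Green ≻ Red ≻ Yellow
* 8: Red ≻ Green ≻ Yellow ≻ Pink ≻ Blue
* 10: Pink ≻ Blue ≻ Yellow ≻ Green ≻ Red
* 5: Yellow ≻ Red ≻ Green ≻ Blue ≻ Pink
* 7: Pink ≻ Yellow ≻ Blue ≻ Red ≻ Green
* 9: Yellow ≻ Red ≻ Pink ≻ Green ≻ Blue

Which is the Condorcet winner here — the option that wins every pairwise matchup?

Yellow vs Blue: 35–16
Yellow vs Green: 31–20
Yellow vs Red: 31–20
Yellow vs Pink: 28–23
Yellow beats every other option.

Yellow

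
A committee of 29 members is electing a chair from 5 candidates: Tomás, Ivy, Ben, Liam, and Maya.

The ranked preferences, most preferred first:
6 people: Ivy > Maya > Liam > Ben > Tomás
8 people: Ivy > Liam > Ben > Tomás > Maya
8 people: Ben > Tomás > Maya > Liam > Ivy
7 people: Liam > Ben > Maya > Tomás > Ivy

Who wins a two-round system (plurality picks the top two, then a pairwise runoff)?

Ben

Round 1 first-place votes: Tomás 0, Ivy 14, Ben 8, Liam 7, Maya 0. Ivy and Ben advance.
Runoff: Ivy is ranked above Ben on 14 ballots, Ben above Ivy on 15.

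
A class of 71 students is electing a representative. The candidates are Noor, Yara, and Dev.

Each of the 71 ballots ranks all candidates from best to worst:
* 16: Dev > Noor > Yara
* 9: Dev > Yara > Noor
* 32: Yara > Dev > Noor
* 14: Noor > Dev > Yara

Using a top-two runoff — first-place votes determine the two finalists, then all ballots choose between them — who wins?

Dev

Round 1 first-place votes: Noor 14, Yara 32, Dev 25. Yara and Dev advance.
Runoff: Yara is ranked above Dev on 32 ballots, Dev above Yara on 39.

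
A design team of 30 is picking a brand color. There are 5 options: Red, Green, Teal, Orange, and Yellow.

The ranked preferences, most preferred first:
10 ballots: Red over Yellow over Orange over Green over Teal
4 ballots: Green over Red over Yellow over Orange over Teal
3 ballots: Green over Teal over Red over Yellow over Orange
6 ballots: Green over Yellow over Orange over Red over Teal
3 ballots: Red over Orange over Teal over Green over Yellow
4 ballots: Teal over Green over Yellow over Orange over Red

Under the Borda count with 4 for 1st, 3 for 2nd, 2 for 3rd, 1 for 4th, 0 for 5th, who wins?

Green

Red: 10×4 + 4×3 + 3×2 + 6×1 + 3×4 + 4×0 = 76
Green: 10×1 + 4×4 + 3×4 + 6×4 + 3×1 + 4×3 = 77
Teal: 10×0 + 4×0 + 3×3 + 6×0 + 3×2 + 4×4 = 31
Orange: 10×2 + 4×1 + 3×0 + 6×2 + 3×3 + 4×1 = 49
Yellow: 10×3 + 4×2 + 3×1 + 6×3 + 3×0 + 4×2 = 67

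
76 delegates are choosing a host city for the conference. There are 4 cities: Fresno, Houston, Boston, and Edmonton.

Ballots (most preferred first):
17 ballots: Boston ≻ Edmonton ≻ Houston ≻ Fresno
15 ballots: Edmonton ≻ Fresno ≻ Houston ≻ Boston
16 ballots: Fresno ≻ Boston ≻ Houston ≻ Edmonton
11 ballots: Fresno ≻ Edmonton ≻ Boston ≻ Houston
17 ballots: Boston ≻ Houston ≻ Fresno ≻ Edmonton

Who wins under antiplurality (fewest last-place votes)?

Houston

Last-place votes: Fresno 17, Houston 11, Boston 15, Edmonton 33.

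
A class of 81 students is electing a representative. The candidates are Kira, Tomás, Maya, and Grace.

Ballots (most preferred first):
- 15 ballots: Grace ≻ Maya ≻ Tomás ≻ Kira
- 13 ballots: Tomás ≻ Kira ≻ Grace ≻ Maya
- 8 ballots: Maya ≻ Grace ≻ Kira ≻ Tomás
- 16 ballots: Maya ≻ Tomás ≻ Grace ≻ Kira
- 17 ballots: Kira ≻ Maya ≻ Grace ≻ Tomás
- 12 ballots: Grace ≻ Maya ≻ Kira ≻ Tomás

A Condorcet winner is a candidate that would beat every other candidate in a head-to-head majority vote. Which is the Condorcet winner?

Maya vs Kira: 51–30
Maya vs Tomás: 68–13
Maya vs Grace: 41–40
Maya beats every other candidate.

Maya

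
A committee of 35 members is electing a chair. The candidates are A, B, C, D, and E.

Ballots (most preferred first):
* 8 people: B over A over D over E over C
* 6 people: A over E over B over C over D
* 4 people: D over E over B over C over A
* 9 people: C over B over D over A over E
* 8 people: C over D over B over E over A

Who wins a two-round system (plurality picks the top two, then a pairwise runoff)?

B

Round 1 first-place votes: A 6, B 8, C 17, D 4, E 0. C and B advance.
Runoff: C is ranked above B on 17 ballots, B above C on 18.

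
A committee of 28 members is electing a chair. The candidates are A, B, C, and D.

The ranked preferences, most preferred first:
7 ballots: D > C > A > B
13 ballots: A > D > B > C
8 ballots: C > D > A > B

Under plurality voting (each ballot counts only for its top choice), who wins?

First-place votes: A 13, B 0, C 8, D 7.

A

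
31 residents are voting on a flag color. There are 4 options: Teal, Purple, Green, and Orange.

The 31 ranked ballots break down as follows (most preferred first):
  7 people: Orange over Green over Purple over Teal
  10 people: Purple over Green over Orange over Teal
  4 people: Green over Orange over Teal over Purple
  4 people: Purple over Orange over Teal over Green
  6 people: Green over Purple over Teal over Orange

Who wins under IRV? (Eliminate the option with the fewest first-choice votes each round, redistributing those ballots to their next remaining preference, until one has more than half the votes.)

Green

Round 1: Teal 0, Purple 14, Green 10, Orange 7. Teal eliminated.
Round 2: Purple 14, Green 10, Orange 7. Orange eliminated.
Round 3: Purple 14, Green 17. Green has a majority (≥16).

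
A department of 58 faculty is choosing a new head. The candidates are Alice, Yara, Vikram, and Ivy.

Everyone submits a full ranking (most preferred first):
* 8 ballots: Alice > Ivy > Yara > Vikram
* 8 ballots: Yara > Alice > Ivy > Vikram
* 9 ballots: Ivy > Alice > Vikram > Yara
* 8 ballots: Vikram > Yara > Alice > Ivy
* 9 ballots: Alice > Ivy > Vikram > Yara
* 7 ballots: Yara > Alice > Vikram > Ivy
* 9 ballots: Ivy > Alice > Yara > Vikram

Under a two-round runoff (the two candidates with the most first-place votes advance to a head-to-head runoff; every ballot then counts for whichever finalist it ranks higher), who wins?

Round 1 first-place votes: Alice 17, Yara 15, Vikram 8, Ivy 18. Ivy and Alice advance.
Runoff: Ivy is ranked above Alice on 18 ballots, Alice above Ivy on 40.

Alice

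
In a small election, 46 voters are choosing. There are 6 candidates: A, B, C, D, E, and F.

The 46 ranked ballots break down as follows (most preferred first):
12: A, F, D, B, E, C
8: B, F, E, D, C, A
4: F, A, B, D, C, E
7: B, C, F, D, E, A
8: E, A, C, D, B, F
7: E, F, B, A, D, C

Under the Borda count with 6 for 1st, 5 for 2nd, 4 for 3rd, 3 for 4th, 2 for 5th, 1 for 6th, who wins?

A: 12×6 + 8×1 + 4×5 + 7×1 + 8×5 + 7×3 = 168
B: 12×3 + 8×6 + 4×4 + 7×6 + 8×2 + 7×4 = 186
C: 12×1 + 8×2 + 4×2 + 7×5 + 8×4 + 7×1 = 110
D: 12×4 + 8×3 + 4×3 + 7×3 + 8×3 + 7×2 = 143
E: 12×2 + 8×4 + 4×1 + 7×2 + 8×6 + 7×6 = 164
F: 12×5 + 8×5 + 4×6 + 7×4 + 8×1 + 7×5 = 195

F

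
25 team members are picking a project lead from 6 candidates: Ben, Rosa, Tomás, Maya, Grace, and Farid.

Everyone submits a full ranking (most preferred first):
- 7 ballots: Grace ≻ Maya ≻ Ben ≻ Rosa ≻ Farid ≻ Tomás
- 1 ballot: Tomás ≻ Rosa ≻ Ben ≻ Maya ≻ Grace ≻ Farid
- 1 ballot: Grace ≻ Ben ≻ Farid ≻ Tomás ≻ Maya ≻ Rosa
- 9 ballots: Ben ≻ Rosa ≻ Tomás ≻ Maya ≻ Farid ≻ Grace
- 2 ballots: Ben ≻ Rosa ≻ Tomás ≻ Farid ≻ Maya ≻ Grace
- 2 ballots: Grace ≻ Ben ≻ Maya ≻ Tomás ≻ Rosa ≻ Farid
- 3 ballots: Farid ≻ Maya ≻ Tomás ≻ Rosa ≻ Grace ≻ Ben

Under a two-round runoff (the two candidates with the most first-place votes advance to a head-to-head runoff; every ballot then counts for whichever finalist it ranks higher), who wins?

Round 1 first-place votes: Ben 11, Rosa 0, Tomás 1, Maya 0, Grace 10, Farid 3. Ben and Grace advance.
Runoff: Ben is ranked above Grace on 12 ballots, Grace above Ben on 13.

Grace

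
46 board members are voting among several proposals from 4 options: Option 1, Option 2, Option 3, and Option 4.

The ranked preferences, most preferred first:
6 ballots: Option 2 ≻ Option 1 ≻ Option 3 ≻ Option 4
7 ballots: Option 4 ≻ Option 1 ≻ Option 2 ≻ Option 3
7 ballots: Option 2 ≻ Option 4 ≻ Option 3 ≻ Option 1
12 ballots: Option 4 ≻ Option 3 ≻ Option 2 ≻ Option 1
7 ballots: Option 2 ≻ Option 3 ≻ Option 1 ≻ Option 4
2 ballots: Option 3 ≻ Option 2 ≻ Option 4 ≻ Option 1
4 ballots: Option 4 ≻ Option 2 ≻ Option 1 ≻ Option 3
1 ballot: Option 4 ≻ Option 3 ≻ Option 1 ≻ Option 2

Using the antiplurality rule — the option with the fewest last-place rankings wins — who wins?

Last-place votes: Option 1 21, Option 2 1, Option 3 11, Option 4 13.

Option 2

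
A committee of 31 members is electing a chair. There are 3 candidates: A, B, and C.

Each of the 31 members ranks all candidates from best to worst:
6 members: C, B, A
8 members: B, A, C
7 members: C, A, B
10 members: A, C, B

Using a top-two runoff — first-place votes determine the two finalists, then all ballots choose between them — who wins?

Round 1 first-place votes: A 10, B 8, C 13. C and A advance.
Runoff: C is ranked above A on 13 ballots, A above C on 18.

A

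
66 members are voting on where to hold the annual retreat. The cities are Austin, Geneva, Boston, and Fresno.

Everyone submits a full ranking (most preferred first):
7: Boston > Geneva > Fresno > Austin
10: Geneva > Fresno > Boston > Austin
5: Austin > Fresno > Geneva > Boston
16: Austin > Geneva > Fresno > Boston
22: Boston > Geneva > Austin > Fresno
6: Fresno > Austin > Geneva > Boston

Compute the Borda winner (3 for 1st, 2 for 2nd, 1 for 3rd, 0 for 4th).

Austin: 7×0 + 10×0 + 5×3 + 16×3 + 22×1 + 6×2 = 97
Geneva: 7×2 + 10×3 + 5×1 + 16×2 + 22×2 + 6×1 = 131
Boston: 7×3 + 10×1 + 5×0 + 16×0 + 22×3 + 6×0 = 97
Fresno: 7×1 + 10×2 + 5×2 + 16×1 + 22×0 + 6×3 = 71

Geneva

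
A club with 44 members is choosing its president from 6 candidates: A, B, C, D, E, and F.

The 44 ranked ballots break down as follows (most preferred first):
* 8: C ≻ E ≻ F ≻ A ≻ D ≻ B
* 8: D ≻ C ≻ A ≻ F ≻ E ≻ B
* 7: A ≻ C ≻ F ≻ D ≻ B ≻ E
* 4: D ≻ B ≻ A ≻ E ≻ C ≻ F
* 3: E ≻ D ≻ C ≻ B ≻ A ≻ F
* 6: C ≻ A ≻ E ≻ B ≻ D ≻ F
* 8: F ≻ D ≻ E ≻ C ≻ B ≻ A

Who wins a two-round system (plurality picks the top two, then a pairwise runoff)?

Round 1 first-place votes: A 7, B 0, C 14, D 12, E 3, F 8. C and D advance.
Runoff: C is ranked above D on 21 ballots, D above C on 23.

D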